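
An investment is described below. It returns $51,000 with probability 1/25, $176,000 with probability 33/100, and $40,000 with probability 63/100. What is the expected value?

EV = 1/25 × 51000 + 33/100 × 176000 + 63/100 × 40000 = 2040 + 58080 + 25200 = 85320

$85,320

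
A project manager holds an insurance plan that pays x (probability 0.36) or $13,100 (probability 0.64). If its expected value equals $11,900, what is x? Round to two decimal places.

x = $9,766.67

0.36·x + 0.64·13100 = 11900
0.36·x = 11900 − 8384 = 3516
x = 3516 / 0.36 = 9766.6667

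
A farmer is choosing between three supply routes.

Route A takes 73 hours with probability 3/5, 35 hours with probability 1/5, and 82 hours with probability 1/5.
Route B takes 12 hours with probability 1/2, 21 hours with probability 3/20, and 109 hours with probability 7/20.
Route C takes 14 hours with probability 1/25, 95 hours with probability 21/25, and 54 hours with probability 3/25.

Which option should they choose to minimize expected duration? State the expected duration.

Route A = 3/5 × 73 + 1/5 × 35 + 1/5 × 82 = 43.8 + 7 + 16.4 = 67.2
Route B = 1/2 × 12 + 3/20 × 21 + 7/20 × 109 = 6 + 3.15 + 38.15 = 47.3
Route C = 1/25 × 14 + 21/25 × 95 + 3/25 × 54 = 0.56 + 79.8 + 6.48 = 86.84

Route B (47.3 hours)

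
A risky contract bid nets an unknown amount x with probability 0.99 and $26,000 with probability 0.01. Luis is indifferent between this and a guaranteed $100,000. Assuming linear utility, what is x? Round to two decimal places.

0.99·x + 0.01·26000 = 100000
0.99·x = 100000 − 260 = 99740
x = 99740 / 0.99 = 100747.4747

x = $100,747.47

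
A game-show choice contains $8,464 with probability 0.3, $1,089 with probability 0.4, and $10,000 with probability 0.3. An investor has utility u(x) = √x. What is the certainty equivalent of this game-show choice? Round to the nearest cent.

$5,012.64

E[u] = 0.3·√8464 + 0.4·√1089 + 0.3·√10000 = 0.3·92 + 0.4·33 + 0.3·100 = 70.8
CE = (70.8)² = 5012.64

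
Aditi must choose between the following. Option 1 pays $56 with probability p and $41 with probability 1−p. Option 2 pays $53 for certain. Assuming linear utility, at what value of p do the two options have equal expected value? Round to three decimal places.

p = 0.800

p·56 + (1−p)·41 = 53
15p + 41 = 53
p = (53 − 41) / 15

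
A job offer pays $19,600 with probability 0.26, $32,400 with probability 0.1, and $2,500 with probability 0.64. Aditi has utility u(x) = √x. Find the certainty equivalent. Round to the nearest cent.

$7,464.96

E[u] = 0.26·√19600 + 0.1·√32400 + 0.64·√2500 = 0.26·140 + 0.1·180 + 0.64·50 = 86.4
CE = (86.4)² = 7464.96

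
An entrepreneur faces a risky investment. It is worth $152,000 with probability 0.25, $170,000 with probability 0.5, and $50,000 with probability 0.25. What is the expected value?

EV = 0.25 × 152000 + 0.5 × 170000 + 0.25 × 50000 = 38000 + 85000 + 12500 = 135500

$135,500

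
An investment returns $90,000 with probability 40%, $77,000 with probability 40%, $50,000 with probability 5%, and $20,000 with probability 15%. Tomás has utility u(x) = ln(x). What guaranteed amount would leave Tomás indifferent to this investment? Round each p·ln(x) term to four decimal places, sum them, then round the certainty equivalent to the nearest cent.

$65,519.30

E[u] = 0.4·ln(90000) + 0.4·ln(77000) + 0.05·ln(50000) + 0.15·ln(20000) = 4.5630 + 4.5006 + 0.5410 + 1.4855 = 11.0901
CE = e^11.0901 ≈ 65519.30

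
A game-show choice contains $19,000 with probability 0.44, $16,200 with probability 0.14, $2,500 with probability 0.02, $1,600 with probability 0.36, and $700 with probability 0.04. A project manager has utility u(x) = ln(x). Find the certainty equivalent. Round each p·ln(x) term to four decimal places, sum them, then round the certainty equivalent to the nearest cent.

E[u] = 0.44·ln(19000) + 0.14·ln(16200) + 0.02·ln(2500) + 0.36·ln(1600) + 0.04·ln(700) = 4.3350 + 1.3570 + 0.1565 + 2.6560 + 0.2620 = 8.7665
CE = e^8.7665 ≈ 6415.68

$6,415.68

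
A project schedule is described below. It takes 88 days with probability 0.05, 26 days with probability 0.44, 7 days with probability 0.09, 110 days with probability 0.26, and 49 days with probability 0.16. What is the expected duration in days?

52.91 days

EV = 0.05 × 88 + 0.44 × 26 + 0.09 × 7 + 0.26 × 110 + 0.16 × 49 = 4.4 + 11.44 + 0.63 + 28.6 + 7.84 = 52.91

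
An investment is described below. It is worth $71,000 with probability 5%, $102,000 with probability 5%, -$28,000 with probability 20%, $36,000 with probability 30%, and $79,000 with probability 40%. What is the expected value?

$45,450

EV = 0.05 × 71000 + 0.05 × 102000 + 0.2 × (-28000) + 0.3 × 36000 + 0.4 × 79000 = 3550 + 5100 − 5600 + 10800 + 31600 = 45450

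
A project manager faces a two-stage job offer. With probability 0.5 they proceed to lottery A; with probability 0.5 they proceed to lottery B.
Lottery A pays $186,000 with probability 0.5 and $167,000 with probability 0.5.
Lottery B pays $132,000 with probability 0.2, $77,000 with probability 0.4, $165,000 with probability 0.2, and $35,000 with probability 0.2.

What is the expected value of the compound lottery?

$136,850

EV(A) = 0.5 × 186000 + 0.5 × 167000 = 93000 + 83500 = 176500
EV(B) = 0.2 × 132000 + 0.4 × 77000 + 0.2 × 165000 + 0.2 × 35000 = 26400 + 30800 + 33000 + 7000 = 97200
Overall = 0.5 × 176500 + 0.5 × 97200 = 88250 + 48600 = 136850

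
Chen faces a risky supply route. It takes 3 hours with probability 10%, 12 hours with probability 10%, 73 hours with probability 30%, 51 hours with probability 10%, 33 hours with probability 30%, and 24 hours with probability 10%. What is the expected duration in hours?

40.8 hours

EV = 0.1 × 3 + 0.1 × 12 + 0.3 × 73 + 0.1 × 51 + 0.3 × 33 + 0.1 × 24 = 0.3 + 1.2 + 21.9 + 5.1 + 9.9 + 2.4 = 40.8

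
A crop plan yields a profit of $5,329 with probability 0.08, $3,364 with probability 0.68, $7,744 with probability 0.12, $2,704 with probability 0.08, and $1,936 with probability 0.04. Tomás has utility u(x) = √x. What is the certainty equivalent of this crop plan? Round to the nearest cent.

E[u] = 0.08·√5329 + 0.68·√3364 + 0.12·√7744 + 0.08·√2704 + 0.04·√1936 = 0.08·73 + 0.68·58 + 0.12·88 + 0.08·52 + 0.04·44 = 61.76
CE = (61.76)² = 3814.2976

$3,814.30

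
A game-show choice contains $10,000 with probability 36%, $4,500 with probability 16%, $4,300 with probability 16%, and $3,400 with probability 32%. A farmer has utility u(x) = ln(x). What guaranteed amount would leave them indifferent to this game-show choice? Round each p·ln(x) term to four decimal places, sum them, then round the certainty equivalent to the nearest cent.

E[u] = 0.36·ln(10000) + 0.16·ln(4500) + 0.16·ln(4300) + 0.32·ln(3400) = 3.3157 + 1.3459 + 1.3386 + 2.6021 = 8.6023
CE = e^8.6023 ≈ 5444.17

$5,444.17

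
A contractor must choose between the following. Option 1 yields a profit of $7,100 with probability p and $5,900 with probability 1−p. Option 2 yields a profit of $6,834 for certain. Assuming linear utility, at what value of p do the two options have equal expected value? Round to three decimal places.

p·7100 + (1−p)·5900 = 6834
1200p + 5900 = 6834
p = (6834 − 5900) / 1200

p = 0.778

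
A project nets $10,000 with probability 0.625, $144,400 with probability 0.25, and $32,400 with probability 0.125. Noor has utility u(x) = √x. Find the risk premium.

$14,000

E[u] = 0.625·√10000 + 0.25·√144400 + 0.125·√32400 = 0.625·100 + 0.25·380 + 0.125·180 = 180
CE = (180)² = 32400
Risk premium = EV − CE = 46400 − 32400 = 14000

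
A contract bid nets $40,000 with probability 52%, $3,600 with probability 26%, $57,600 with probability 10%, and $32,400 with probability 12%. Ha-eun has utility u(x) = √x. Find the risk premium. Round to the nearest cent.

$4,092.96

E[u] = 0.52·√40000 + 0.26·√3600 + 0.1·√57600 + 0.12·√32400 = 0.52·200 + 0.26·60 + 0.1·240 + 0.12·180 = 165.2
CE = (165.2)² = 27291.04
Risk premium = EV − CE = 31384 − 27291.04 = 4092.96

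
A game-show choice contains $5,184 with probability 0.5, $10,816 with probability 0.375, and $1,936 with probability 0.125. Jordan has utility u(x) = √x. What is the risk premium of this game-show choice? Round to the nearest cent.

E[u] = 0.5·√5184 + 0.375·√10816 + 0.125·√1936 = 0.5·72 + 0.375·104 + 0.125·44 = 80.5
CE = (80.5)² = 6480.25
Risk premium = EV − CE = 6890 − 6480.25 = 409.75

$409.75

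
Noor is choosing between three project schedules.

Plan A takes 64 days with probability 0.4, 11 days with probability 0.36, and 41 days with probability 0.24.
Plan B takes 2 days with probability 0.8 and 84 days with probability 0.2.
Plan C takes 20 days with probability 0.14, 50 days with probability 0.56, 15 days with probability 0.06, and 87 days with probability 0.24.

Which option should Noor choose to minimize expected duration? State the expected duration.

Plan A = 0.4 × 64 + 0.36 × 11 + 0.24 × 41 = 25.6 + 3.96 + 9.84 = 39.4
Plan B = 0.8 × 2 + 0.2 × 84 = 1.6 + 16.8 = 18.4
Plan C = 0.14 × 20 + 0.56 × 50 + 0.06 × 15 + 0.24 × 87 = 2.8 + 28 + 0.9 + 20.88 = 52.58

Plan B (18.4 days)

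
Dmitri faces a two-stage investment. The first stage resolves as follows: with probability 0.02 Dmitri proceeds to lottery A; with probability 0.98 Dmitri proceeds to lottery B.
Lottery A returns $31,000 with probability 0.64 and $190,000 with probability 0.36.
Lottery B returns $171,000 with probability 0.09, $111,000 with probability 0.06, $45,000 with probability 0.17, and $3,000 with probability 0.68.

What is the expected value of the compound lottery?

EV(A) = 0.64 × 31000 + 0.36 × 190000 = 19840 + 68400 = 88240
EV(B) = 0.09 × 171000 + 0.06 × 111000 + 0.17 × 45000 + 0.68 × 3000 = 15390 + 6660 + 7650 + 2040 = 31740
Overall = 0.02 × 88240 + 0.98 × 31740 = 1764.8 + 31105.2 = 32870

$32,870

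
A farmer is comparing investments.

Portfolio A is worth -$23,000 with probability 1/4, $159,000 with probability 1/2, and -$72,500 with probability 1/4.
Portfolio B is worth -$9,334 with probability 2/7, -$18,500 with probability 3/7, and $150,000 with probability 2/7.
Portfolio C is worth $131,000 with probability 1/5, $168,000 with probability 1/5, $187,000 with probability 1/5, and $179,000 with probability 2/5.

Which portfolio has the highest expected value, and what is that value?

Portfolio C ($168,800)

Portfolio A = 1/4 × (-23000) + 1/2 × 159000 + 1/4 × (-72500) = -5750 + 79500 − 18125 = 55625
Portfolio B = 2/7 × (-9334) + 3/7 × (-18500) + 2/7 × 150000 = -2666.8571 − 7928.5714 + 42857.1429 = 32261.7143
Portfolio C = 1/5 × 131000 + 1/5 × 168000 + 1/5 × 187000 + 2/5 × 179000 = 26200 + 33600 + 37400 + 71600 = 168800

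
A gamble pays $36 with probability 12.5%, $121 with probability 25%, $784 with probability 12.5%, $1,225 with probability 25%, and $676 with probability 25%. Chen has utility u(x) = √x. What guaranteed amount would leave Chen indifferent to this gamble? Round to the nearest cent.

E[u] = 0.125·√36 + 0.25·√121 + 0.125·√784 + 0.25·√1225 + 0.25·√676 = 0.125·6 + 0.25·11 + 0.125·28 + 0.25·35 + 0.25·26 = 22.25
CE = (22.25)² = 495.0625

$495.06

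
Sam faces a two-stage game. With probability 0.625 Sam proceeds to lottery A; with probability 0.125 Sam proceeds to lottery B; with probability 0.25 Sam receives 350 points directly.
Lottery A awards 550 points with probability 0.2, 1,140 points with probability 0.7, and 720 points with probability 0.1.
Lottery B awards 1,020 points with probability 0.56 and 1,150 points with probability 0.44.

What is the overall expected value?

EV(A) = 0.2 × 550 + 0.7 × 1140 + 0.1 × 720 = 110 + 798 + 72 = 980
EV(B) = 0.56 × 1020 + 0.44 × 1150 = 571.2 + 506 = 1077.2
Branch C: 350 (certain)
Overall = 0.625 × 980 + 0.125 × 1077.2 + 0.25 × 350 = 612.5 + 134.65 + 87.5 = 834.65

834.65 points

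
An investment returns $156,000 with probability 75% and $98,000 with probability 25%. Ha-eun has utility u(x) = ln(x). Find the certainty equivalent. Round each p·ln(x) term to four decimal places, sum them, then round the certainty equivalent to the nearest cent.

$138,884.79

E[u] = 0.75·ln(156000) + 0.25·ln(98000) = 8.9682 + 2.8732 = 11.8414
CE = e^11.8414 ≈ 138884.79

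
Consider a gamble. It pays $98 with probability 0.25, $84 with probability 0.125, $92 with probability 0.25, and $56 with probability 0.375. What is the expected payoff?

$79

EV = 0.25 × 98 + 0.125 × 84 + 0.25 × 92 + 0.375 × 56 = 24.5 + 10.5 + 23 + 21 = 79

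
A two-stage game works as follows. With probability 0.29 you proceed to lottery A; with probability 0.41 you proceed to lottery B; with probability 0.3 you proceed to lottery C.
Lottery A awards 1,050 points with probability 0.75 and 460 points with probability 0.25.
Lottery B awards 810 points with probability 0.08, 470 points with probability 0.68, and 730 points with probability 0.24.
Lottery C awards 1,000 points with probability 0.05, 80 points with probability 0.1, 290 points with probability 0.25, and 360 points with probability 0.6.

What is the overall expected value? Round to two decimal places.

EV(A) = 0.75 × 1050 + 0.25 × 460 = 787.5 + 115 = 902.5
EV(B) = 0.08 × 810 + 0.68 × 470 + 0.24 × 730 = 64.8 + 319.6 + 175.2 = 559.6
EV(C) = 0.05 × 1000 + 0.1 × 80 + 0.25 × 290 + 0.6 × 360 = 50 + 8 + 72.5 + 216 = 346.5
Overall = 0.29 × 902.5 + 0.41 × 559.6 + 0.3 × 346.5 = 261.725 + 229.436 + 103.95 = 595.111

595.11 points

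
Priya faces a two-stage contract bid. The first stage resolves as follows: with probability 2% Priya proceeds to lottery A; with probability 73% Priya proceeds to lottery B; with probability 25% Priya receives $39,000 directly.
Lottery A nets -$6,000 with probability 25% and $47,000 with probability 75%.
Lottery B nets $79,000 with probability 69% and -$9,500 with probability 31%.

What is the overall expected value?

EV(A) = 0.25 × (-6000) + 0.75 × 47000 = -1500 + 35250 = 33750
EV(B) = 0.69 × 79000 + 0.31 × (-9500) = 54510 − 2945 = 51565
Branch C: 39000 (certain)
Overall = 0.02 × 33750 + 0.73 × 51565 + 0.25 × 39000 = 675 + 37642.45 + 9750 = 48067.45

$48,067.45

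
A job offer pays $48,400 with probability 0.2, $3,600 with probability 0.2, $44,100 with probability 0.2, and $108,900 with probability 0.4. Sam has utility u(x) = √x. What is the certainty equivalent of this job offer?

$52,900

E[u] = 0.2·√48400 + 0.2·√3600 + 0.2·√44100 + 0.4·√108900 = 0.2·220 + 0.2·60 + 0.2·210 + 0.4·330 = 230
CE = (230)² = 52900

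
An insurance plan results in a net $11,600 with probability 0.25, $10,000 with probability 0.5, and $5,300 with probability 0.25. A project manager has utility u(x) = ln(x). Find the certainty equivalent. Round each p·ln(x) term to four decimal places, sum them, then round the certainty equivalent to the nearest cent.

E[u] = 0.25·ln(11600) + 0.5·ln(10000) + 0.25·ln(5300) = 2.3397 + 4.6052 + 2.1439 = 9.0888
CE = e^9.0888 ≈ 8855.55

$8,855.55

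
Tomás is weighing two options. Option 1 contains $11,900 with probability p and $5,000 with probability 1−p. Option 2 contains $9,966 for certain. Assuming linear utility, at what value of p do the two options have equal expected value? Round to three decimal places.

p·11900 + (1−p)·5000 = 9966
6900p + 5000 = 9966
p = (9966 − 5000) / 6900

p = 0.720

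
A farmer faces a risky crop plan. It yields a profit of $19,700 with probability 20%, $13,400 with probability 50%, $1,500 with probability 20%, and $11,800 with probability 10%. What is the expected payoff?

$12,120

EV = 0.2 × 19700 + 0.5 × 13400 + 0.2 × 1500 + 0.1 × 11800 = 3940 + 6700 + 300 + 1180 = 12120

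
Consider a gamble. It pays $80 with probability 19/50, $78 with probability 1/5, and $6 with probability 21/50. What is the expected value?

$48.52

EV = 19/50 × 80 + 1/5 × 78 + 21/50 × 6 = 30.4 + 15.6 + 2.52 = 48.52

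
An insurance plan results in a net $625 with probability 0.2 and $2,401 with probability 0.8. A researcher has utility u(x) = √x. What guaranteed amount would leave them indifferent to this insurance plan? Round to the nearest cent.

E[u] = 0.2·√625 + 0.8·√2401 = 0.2·25 + 0.8·49 = 44.2
CE = (44.2)² = 1953.64

$1,953.64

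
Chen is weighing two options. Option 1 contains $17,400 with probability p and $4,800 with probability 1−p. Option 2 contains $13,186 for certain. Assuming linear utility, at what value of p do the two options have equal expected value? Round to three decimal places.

p = 0.666

p·17400 + (1−p)·4800 = 13186
12600p + 4800 = 13186
p = (13186 − 4800) / 12600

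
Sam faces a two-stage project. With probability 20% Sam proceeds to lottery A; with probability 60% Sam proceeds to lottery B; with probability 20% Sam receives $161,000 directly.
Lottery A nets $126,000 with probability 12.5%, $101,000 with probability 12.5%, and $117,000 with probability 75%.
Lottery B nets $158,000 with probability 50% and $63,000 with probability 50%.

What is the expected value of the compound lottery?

$121,725

EV(A) = 0.125 × 126000 + 0.125 × 101000 + 0.75 × 117000 = 15750 + 12625 + 87750 = 116125
EV(B) = 0.5 × 158000 + 0.5 × 63000 = 79000 + 31500 = 110500
Branch C: 161000 (certain)
Overall = 0.2 × 116125 + 0.6 × 110500 + 0.2 × 161000 = 23225 + 66300 + 32200 = 121725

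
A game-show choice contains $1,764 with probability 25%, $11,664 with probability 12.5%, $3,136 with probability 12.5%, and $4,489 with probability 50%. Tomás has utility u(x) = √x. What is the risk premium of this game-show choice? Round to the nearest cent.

$375.25

E[u] = 0.25·√1764 + 0.125·√11664 + 0.125·√3136 + 0.5·√4489 = 0.25·42 + 0.125·108 + 0.125·56 + 0.5·67 = 64.5
CE = (64.5)² = 4160.25
Risk premium = EV − CE = 4535.5 − 4160.25 = 375.25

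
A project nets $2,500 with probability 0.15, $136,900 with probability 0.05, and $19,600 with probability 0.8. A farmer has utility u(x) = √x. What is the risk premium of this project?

E[u] = 0.15·√2500 + 0.05·√136900 + 0.8·√19600 = 0.15·50 + 0.05·370 + 0.8·140 = 138
CE = (138)² = 19044
Risk premium = EV − CE = 22900 − 19044 = 3856

$3,856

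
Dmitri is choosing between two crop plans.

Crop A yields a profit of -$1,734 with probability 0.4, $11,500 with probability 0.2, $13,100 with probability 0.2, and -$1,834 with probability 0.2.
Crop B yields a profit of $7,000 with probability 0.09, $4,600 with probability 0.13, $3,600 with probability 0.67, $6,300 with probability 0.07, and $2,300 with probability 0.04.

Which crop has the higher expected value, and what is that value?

Crop A = 0.4 × (-1734) + 0.2 × 11500 + 0.2 × 13100 + 0.2 × (-1834) = -693.6 + 2300 + 2620 − 366.8 = 3859.6
Crop B = 0.09 × 7000 + 0.13 × 4600 + 0.67 × 3600 + 0.07 × 6300 + 0.04 × 2300 = 630 + 598 + 2412 + 441 + 92 = 4173

Crop B ($4,173)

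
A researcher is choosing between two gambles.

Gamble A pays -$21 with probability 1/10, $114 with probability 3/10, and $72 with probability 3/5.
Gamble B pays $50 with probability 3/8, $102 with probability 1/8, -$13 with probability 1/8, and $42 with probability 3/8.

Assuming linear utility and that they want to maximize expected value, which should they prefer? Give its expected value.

Gamble A ($75.30)

Gamble A = 1/10 × (-21) + 3/10 × 114 + 3/5 × 72 = -2.1 + 34.2 + 43.2 = 75.3
Gamble B = 3/8 × 50 + 1/8 × 102 + 1/8 × (-13) + 3/8 × 42 = 18.75 + 12.75 − 1.625 + 15.75 = 45.625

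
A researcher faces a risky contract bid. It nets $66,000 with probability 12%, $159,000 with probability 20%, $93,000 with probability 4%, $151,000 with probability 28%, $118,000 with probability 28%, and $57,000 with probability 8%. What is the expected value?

$123,320

EV = 0.12 × 66000 + 0.2 × 159000 + 0.04 × 93000 + 0.28 × 151000 + 0.28 × 118000 + 0.08 × 57000 = 7920 + 31800 + 3720 + 42280 + 33040 + 4560 = 123320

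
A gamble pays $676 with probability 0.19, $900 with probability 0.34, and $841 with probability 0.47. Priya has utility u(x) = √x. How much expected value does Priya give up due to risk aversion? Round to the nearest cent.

$2.00

E[u] = 0.19·√676 + 0.34·√900 + 0.47·√841 = 0.19·26 + 0.34·30 + 0.47·29 = 28.77
CE = (28.77)² = 827.7129
Risk premium = EV − CE = 829.71 − 827.7129 = 1.9971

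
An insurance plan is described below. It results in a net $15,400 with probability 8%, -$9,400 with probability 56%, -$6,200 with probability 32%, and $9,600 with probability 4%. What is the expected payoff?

-$5,632

EV = 0.08 × 15400 + 0.56 × (-9400) + 0.32 × (-6200) + 0.04 × 9600 = 1232 − 5264 − 1984 + 384 = -5632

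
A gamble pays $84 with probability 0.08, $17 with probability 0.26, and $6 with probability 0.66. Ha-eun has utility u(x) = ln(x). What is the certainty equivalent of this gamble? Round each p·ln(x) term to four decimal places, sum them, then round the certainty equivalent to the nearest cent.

E[u] = 0.08·ln(84) + 0.26·ln(17) + 0.66·ln(6) = 0.3545 + 0.7366 + 1.1826 = 2.2737
CE = e^2.2737 ≈ 9.72

$9.72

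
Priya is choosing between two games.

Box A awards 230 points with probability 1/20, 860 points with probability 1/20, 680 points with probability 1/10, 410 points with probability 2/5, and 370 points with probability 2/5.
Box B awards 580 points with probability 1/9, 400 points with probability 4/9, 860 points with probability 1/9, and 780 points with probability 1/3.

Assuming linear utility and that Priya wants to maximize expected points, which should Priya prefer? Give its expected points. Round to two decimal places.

Box B (597.78 points)

Box A = 1/20 × 230 + 1/20 × 860 + 1/10 × 680 + 2/5 × 410 + 2/5 × 370 = 11.5 + 43 + 68 + 164 + 148 = 434.5
Box B = 1/9 × 580 + 4/9 × 400 + 1/9 × 860 + 1/3 × 780 = 64.4444 + 177.7778 + 95.5556 + 260 = 597.7778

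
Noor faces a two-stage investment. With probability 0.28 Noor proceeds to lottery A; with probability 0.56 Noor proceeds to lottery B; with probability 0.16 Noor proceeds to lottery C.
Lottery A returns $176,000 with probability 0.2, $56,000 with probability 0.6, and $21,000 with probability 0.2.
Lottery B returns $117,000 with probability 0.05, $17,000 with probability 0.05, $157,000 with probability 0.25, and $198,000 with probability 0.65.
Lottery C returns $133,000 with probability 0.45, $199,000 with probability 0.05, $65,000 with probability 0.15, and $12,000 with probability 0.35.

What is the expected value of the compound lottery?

EV(A) = 0.2 × 176000 + 0.6 × 56000 + 0.2 × 21000 = 35200 + 33600 + 4200 = 73000
EV(B) = 0.05 × 117000 + 0.05 × 17000 + 0.25 × 157000 + 0.65 × 198000 = 5850 + 850 + 39250 + 128700 = 174650
EV(C) = 0.45 × 133000 + 0.05 × 199000 + 0.15 × 65000 + 0.35 × 12000 = 59850 + 9950 + 9750 + 4200 = 83750
Overall = 0.28 × 73000 + 0.56 × 174650 + 0.16 × 83750 = 20440 + 97804 + 13400 = 131644

$131,644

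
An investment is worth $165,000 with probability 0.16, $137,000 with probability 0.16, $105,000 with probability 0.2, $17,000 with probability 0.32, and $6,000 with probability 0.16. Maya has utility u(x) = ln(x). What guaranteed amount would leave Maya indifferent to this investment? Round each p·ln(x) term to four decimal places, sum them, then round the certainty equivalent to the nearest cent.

E[u] = 0.16·ln(165000) + 0.16·ln(137000) + 0.2·ln(105000) + 0.32·ln(17000) + 0.16·ln(6000) = 1.9222 + 1.8924 + 2.3123 + 3.1171 + 1.3919 = 10.6359
CE = e^10.6359 ≈ 41601.85

$41,601.85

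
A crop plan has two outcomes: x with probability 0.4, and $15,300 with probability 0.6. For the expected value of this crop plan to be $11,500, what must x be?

0.4·x + 0.6·15300 = 11500
0.4·x = 11500 − 9180 = 2320
x = 2320 / 0.4 = 5800

x = $5,800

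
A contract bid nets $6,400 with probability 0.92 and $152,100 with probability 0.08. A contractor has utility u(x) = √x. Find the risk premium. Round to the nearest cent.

E[u] = 0.92·√6400 + 0.08·√152100 = 0.92·80 + 0.08·390 = 104.8
CE = (104.8)² = 10983.04
Risk premium = EV − CE = 18056 − 10983.04 = 7072.96

$7,072.96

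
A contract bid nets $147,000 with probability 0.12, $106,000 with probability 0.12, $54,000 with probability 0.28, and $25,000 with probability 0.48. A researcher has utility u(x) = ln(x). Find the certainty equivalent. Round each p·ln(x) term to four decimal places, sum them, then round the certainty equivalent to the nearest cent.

E[u] = 0.12·ln(147000) + 0.12·ln(106000) + 0.28·ln(54000) + 0.48·ln(25000) = 1.4278 + 1.3885 + 3.0511 + 4.8608 = 10.7282
CE = e^10.7282 ≈ 45624.49

$45,624.49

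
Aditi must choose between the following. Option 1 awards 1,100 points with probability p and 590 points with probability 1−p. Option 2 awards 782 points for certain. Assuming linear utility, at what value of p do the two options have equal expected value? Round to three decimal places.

p = 0.376

p·1100 + (1−p)·590 = 782
510p + 590 = 782
p = (782 − 590) / 510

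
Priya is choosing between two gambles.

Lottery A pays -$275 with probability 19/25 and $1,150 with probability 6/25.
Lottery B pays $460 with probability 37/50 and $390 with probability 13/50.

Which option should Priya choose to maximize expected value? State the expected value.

Lottery B ($441.80)

Lottery A = 19/25 × (-275) + 6/25 × 1150 = -209 + 276 = 67
Lottery B = 37/50 × 460 + 13/50 × 390 = 340.4 + 101.4 = 441.8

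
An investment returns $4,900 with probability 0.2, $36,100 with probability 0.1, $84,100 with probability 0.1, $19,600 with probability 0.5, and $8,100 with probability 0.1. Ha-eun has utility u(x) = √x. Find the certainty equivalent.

$19,881

E[u] = 0.2·√4900 + 0.1·√36100 + 0.1·√84100 + 0.5·√19600 + 0.1·√8100 = 0.2·70 + 0.1·190 + 0.1·290 + 0.5·140 + 0.1·90 = 141
CE = (141)² = 19881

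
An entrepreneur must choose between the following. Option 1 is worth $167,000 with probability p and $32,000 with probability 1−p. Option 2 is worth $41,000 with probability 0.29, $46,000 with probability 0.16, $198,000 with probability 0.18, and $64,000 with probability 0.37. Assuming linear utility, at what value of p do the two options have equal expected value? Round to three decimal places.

p = 0.345

EV(Option 2) = 0.29 × 41000 + 0.16 × 46000 + 0.18 × 198000 + 0.37 × 64000 = 11890 + 7360 + 35640 + 23680 = 78570
p·167000 + (1−p)·32000 = 78570
135000p + 32000 = 78570
p = (78570 − 32000) / 135000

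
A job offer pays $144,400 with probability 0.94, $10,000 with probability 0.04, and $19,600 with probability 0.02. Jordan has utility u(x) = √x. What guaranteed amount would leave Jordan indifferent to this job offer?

E[u] = 0.94·√144400 + 0.04·√10000 + 0.02·√19600 = 0.94·380 + 0.04·100 + 0.02·140 = 364
CE = (364)² = 132496

$132,496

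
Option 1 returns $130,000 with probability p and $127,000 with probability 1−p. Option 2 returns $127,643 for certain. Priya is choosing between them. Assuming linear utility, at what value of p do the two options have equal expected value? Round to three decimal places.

p·130000 + (1−p)·127000 = 127643
3000p + 127000 = 127643
p = (127643 − 127000) / 3000

p = 0.214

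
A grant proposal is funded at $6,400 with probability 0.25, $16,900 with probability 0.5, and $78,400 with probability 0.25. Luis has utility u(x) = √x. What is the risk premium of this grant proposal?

$5,625

E[u] = 0.25·√6400 + 0.5·√16900 + 0.25·√78400 = 0.25·80 + 0.5·130 + 0.25·280 = 155
CE = (155)² = 24025
Risk premium = EV − CE = 29650 − 24025 = 5625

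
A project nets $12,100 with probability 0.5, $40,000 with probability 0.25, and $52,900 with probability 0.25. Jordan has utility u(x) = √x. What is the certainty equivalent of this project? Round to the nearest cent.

$26,406.25

E[u] = 0.5·√12100 + 0.25·√40000 + 0.25·√52900 = 0.5·110 + 0.25·200 + 0.25·230 = 162.5
CE = (162.5)² = 26406.25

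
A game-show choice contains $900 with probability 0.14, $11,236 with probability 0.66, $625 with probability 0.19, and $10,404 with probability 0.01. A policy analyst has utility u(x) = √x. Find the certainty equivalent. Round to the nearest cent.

E[u] = 0.14·√900 + 0.66·√11236 + 0.19·√625 + 0.01·√10404 = 0.14·30 + 0.66·106 + 0.19·25 + 0.01·102 = 79.93
CE = (79.93)² = 6388.8049

$6,388.80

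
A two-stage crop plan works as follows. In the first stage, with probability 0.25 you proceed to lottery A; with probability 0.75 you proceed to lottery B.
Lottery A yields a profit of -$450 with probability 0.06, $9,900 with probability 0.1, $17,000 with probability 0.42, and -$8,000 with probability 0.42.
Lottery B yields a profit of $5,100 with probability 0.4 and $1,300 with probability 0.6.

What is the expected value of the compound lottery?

$3,300.75

EV(A) = 0.06 × (-450) + 0.1 × 9900 + 0.42 × 17000 + 0.42 × (-8000) = -27 + 990 + 7140 − 3360 = 4743
EV(B) = 0.4 × 5100 + 0.6 × 1300 = 2040 + 780 = 2820
Overall = 0.25 × 4743 + 0.75 × 2820 = 1185.75 + 2115 = 3300.75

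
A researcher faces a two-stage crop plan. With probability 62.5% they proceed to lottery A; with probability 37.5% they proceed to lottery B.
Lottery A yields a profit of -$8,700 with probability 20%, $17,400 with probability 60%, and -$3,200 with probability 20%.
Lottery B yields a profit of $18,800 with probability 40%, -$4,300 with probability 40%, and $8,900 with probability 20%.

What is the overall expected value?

EV(A) = 0.2 × (-8700) + 0.6 × 17400 + 0.2 × (-3200) = -1740 + 10440 − 640 = 8060
EV(B) = 0.4 × 18800 + 0.4 × (-4300) + 0.2 × 8900 = 7520 − 1720 + 1780 = 7580
Overall = 0.625 × 8060 + 0.375 × 7580 = 5037.5 + 2842.5 = 7880

$7,880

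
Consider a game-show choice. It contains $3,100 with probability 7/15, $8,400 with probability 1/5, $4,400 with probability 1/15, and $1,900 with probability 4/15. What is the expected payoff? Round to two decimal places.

EV = 7/15 × 3100 + 1/5 × 8400 + 1/15 × 4400 + 4/15 × 1900 = 1446.6667 + 1680 + 293.3333 + 506.6667 = 3926.6667

$3,926.67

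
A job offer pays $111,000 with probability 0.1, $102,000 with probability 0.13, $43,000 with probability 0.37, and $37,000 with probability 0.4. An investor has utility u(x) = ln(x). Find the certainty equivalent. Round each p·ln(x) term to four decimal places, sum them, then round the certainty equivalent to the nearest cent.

E[u] = 0.1·ln(111000) + 0.13·ln(102000) + 0.37·ln(43000) + 0.4·ln(37000) = 1.1617 + 1.4993 + 3.9475 + 4.2075 = 10.8160
CE = e^10.8160 ≈ 49811.44

$49,811.44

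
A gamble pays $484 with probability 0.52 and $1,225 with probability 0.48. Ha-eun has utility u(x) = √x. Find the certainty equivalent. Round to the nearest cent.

$797.50

E[u] = 0.52·√484 + 0.48·√1225 = 0.52·22 + 0.48·35 = 28.24
CE = (28.24)² = 797.4976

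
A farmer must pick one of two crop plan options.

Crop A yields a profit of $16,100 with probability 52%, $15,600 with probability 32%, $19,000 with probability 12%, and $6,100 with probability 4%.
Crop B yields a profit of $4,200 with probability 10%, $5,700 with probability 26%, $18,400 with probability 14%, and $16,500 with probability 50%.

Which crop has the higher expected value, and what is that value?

Crop A = 0.52 × 16100 + 0.32 × 15600 + 0.12 × 19000 + 0.04 × 6100 = 8372 + 4992 + 2280 + 244 = 15888
Crop B = 0.1 × 4200 + 0.26 × 5700 + 0.14 × 18400 + 0.5 × 16500 = 420 + 1482 + 2576 + 8250 = 12728

Crop A ($15,888)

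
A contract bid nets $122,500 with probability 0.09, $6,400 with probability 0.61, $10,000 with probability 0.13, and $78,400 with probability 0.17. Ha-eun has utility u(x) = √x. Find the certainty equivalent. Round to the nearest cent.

E[u] = 0.09·√122500 + 0.61·√6400 + 0.13·√10000 + 0.17·√78400 = 0.09·350 + 0.61·80 + 0.13·100 + 0.17·280 = 140.9
CE = (140.9)² = 19852.81

$19,852.81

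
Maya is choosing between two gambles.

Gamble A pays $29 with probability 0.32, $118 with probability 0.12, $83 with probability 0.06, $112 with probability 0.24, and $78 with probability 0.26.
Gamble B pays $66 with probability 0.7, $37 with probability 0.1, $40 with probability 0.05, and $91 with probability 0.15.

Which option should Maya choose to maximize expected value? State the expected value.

Gamble A ($75.58)

Gamble A = 0.32 × 29 + 0.12 × 118 + 0.06 × 83 + 0.24 × 112 + 0.26 × 78 = 9.28 + 14.16 + 4.98 + 26.88 + 20.28 = 75.58
Gamble B = 0.7 × 66 + 0.1 × 37 + 0.05 × 40 + 0.15 × 91 = 46.2 + 3.7 + 2 + 13.65 = 65.55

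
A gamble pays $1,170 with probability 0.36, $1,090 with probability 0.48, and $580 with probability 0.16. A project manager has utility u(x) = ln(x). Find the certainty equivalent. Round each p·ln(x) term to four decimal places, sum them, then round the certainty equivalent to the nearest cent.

$1,010.80

E[u] = 0.36·ln(1170) + 0.48·ln(1090) + 0.16·ln(580) = 2.5433 + 3.3571 + 1.0181 = 6.9185
CE = e^6.9185 ≈ 1010.80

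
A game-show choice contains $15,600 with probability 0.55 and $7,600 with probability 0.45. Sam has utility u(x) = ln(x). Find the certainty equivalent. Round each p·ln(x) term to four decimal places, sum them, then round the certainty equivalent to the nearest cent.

$11,288.05

E[u] = 0.55·ln(15600) + 0.45·ln(7600) = 5.3103 + 4.0212 = 9.3315
CE = e^9.3315 ≈ 11288.05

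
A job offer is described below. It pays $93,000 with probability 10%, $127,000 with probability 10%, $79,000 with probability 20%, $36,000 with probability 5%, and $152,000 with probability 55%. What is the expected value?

EV = 0.1 × 93000 + 0.1 × 127000 + 0.2 × 79000 + 0.05 × 36000 + 0.55 × 152000 = 9300 + 12700 + 15800 + 1800 + 83600 = 123200

$123,200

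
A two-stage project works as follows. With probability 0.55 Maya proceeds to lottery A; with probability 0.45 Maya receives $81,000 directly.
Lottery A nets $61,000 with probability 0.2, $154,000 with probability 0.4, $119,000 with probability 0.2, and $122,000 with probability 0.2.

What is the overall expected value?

$103,550

EV(A) = 0.2 × 61000 + 0.4 × 154000 + 0.2 × 119000 + 0.2 × 122000 = 12200 + 61600 + 23800 + 24400 = 122000
Branch B: 81000 (certain)
Overall = 0.55 × 122000 + 0.45 × 81000 = 67100 + 36450 = 103550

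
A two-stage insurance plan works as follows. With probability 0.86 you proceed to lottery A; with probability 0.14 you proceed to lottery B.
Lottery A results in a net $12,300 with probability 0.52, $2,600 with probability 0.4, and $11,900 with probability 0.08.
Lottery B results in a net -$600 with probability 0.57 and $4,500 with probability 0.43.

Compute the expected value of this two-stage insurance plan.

$7,436.70

EV(A) = 0.52 × 12300 + 0.4 × 2600 + 0.08 × 11900 = 6396 + 1040 + 952 = 8388
EV(B) = 0.57 × (-600) + 0.43 × 4500 = -342 + 1935 = 1593
Overall = 0.86 × 8388 + 0.14 × 1593 = 7213.68 + 223.02 = 7436.7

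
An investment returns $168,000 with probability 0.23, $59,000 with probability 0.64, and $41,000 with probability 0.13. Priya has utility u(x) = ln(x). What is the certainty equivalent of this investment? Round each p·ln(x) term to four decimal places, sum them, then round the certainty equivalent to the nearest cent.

$71,589.24

E[u] = 0.23·ln(168000) + 0.64·ln(59000) + 0.13·ln(41000) = 2.7673 + 7.0306 + 1.3808 = 11.1787
CE = e^11.1787 ≈ 71589.24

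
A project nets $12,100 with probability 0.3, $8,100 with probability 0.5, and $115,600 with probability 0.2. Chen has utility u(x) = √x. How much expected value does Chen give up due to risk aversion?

E[u] = 0.3·√12100 + 0.5·√8100 + 0.2·√115600 = 0.3·110 + 0.5·90 + 0.2·340 = 146
CE = (146)² = 21316
Risk premium = EV − CE = 30800 − 21316 = 9484

$9,484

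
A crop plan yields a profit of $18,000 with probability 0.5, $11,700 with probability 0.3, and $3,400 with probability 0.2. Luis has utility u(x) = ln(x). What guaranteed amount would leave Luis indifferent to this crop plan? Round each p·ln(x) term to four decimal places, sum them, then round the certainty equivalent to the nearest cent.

E[u] = 0.5·ln(18000) + 0.3·ln(11700) + 0.2·ln(3400) = 4.8991 + 2.8102 + 1.6263 = 9.3356
CE = e^9.3356 ≈ 11334.43

$11,334.43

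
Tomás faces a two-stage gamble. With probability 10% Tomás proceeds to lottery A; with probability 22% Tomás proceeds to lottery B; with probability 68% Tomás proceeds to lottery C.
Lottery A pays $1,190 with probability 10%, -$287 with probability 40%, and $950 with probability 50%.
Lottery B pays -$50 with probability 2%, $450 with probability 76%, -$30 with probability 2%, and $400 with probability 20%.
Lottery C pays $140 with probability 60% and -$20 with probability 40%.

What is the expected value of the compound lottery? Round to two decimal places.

$192.09

EV(A) = 0.1 × 1190 + 0.4 × (-287) + 0.5 × 950 = 119 − 114.8 + 475 = 479.2
EV(B) = 0.02 × (-50) + 0.76 × 450 + 0.02 × (-30) + 0.2 × 400 = -1 + 342 − 0.6 + 80 = 420.4
EV(C) = 0.6 × 140 + 0.4 × (-20) = 84 − 8 = 76
Overall = 0.1 × 479.2 + 0.22 × 420.4 + 0.68 × 76 = 47.92 + 92.488 + 51.68 = 192.088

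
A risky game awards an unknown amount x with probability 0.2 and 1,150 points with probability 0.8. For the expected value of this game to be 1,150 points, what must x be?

0.2·x + 0.8·1150 = 1150
0.2·x = 1150 − 920 = 230
x = 230 / 0.2 = 1150

x = 1,150 points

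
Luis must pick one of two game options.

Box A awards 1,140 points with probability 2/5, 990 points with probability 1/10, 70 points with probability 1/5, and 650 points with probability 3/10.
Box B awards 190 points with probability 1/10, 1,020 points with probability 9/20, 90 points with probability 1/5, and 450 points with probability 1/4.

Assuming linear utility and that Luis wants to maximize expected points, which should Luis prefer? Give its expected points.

Box A = 2/5 × 1140 + 1/10 × 990 + 1/5 × 70 + 3/10 × 650 = 456 + 99 + 14 + 195 = 764
Box B = 1/10 × 190 + 9/20 × 1020 + 1/5 × 90 + 1/4 × 450 = 19 + 459 + 18 + 112.5 = 608.5

Box A (764 points)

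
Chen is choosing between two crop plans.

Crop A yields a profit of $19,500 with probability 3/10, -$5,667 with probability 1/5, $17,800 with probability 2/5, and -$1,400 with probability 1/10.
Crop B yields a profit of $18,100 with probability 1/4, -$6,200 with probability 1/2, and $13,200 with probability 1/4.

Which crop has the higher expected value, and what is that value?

Crop A ($11,696.60)

Crop A = 3/10 × 19500 + 1/5 × (-5667) + 2/5 × 17800 + 1/10 × (-1400) = 5850 − 1133.4 + 7120 − 140 = 11696.6
Crop B = 1/4 × 18100 + 1/2 × (-6200) + 1/4 × 13200 = 4525 − 3100 + 3300 = 4725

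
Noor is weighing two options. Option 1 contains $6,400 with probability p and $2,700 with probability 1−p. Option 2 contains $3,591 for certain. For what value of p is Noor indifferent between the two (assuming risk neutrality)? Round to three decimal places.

p = 0.241

p·6400 + (1−p)·2700 = 3591
3700p + 2700 = 3591
p = (3591 − 2700) / 3700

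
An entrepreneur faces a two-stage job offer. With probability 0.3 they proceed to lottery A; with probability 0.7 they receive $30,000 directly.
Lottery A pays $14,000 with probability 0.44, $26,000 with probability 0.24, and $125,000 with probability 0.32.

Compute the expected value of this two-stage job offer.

$36,720

EV(A) = 0.44 × 14000 + 0.24 × 26000 + 0.32 × 125000 = 6160 + 6240 + 40000 = 52400
Branch B: 30000 (certain)
Overall = 0.3 × 52400 + 0.7 × 30000 = 15720 + 21000 = 36720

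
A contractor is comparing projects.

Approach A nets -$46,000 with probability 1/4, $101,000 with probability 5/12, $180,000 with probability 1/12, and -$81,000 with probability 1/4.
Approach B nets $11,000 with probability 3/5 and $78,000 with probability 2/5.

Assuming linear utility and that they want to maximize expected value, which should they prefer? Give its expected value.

Approach A = 1/4 × (-46000) + 5/12 × 101000 + 1/12 × 180000 + 1/4 × (-81000) = -11500 + 42083.3333 + 15000 − 20250 = 25333.3333
Approach B = 3/5 × 11000 + 2/5 × 78000 = 6600 + 31200 = 37800

Approach B ($37,800)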